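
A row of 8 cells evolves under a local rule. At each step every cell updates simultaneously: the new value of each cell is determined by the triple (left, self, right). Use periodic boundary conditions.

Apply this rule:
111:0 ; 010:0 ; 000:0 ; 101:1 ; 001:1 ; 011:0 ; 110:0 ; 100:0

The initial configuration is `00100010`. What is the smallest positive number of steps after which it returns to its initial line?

01000100
10001000
00010001
00100010

4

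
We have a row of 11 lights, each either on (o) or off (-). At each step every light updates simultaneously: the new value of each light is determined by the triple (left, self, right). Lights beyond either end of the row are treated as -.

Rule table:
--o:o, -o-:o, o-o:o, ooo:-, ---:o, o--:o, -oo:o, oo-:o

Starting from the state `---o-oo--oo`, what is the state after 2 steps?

ooooooooooo
o---------o

o---------o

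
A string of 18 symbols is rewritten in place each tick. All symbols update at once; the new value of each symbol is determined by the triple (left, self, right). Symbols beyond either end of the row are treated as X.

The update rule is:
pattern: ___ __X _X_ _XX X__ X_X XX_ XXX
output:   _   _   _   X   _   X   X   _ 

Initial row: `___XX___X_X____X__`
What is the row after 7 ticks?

___XX_____________

___XX____X________
___XX_____________
___XX_____________  (fixed point — unchanged through tick 7)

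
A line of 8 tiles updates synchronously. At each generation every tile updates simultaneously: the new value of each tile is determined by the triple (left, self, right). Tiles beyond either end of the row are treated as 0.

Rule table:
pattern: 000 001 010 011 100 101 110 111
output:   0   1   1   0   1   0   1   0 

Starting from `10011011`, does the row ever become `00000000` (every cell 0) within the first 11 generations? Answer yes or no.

11101001
00101111
01100001
10110011
10011101
11100101
00111101
01000101
11101101
00100101
01111101
generation 11 is 01111101, still not uniform 0

no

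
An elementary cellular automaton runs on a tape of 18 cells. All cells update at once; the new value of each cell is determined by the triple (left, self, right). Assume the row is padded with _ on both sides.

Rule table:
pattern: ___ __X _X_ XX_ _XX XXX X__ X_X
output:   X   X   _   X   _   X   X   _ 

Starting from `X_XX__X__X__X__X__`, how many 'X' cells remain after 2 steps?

9

___XXX_XX_XX_XX_XX
XXX_XX__X__X__X__X
count of X: 9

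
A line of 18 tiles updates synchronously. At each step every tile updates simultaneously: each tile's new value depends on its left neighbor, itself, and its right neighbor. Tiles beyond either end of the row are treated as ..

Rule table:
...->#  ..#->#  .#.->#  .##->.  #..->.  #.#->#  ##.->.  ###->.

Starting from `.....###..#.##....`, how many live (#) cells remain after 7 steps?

11

step 1: #####....###...###
step 2: ......###....##...
step 3: ######....###...##
step 4: .......###....##..
step 5: #######....###...#
step 6: ........###....###
step 7: ########....###...
count of #: 11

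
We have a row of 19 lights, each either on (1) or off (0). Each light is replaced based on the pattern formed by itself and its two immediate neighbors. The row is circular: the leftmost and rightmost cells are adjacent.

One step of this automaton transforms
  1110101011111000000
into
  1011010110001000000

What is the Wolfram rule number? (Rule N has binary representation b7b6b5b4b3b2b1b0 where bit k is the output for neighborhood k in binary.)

104

position 1: 111 → 0  (bit 7 = 0)
position 2: 110 → 1  (bit 6 = 1)
position 3: 101 → 1  (bit 5 = 1)
position 13: 100 → 0  (bit 4 = 0)
position 0: 011 → 1  (bit 3 = 1)
position 4: 010 → 0  (bit 2 = 0)
position 18: 001 → 0  (bit 1 = 0)
position 14: 000 → 0  (bit 0 = 0)
bits b7..b0 = 01101000 = 104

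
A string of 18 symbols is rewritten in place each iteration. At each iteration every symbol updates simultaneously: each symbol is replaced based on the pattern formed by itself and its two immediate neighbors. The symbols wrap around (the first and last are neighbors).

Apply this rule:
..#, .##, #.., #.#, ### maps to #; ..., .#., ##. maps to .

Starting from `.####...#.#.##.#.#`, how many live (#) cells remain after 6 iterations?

####.#.#.#.##.#.#.
###.#.#.#.##.#.#.#
##.#.#.#.##.#.#.##
#.#.#.#.##.#.#.###
.#.#.#.##.#.#.####
#.#.#.##.#.#.####.
count of #: 11

11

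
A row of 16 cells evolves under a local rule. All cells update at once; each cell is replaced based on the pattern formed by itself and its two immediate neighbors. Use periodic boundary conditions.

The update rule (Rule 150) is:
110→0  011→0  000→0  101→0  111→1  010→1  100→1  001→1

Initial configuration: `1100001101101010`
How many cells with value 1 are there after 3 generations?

0010010000001010
0111111000011011
0011110100100000
count of 1: 6

6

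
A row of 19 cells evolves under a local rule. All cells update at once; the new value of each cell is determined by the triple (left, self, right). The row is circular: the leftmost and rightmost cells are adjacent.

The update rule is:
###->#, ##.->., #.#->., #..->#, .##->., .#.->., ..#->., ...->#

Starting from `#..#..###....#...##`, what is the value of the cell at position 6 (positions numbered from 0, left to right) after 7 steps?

.

.#..#..#.###..##..#
..#..#....#.#...#..
#..#..###....##..##
.#..#..#.###...#..#
..#..#....#.##..#..
#..#..###.....#..##
.#..#..#.####..#..#
position 6 holds .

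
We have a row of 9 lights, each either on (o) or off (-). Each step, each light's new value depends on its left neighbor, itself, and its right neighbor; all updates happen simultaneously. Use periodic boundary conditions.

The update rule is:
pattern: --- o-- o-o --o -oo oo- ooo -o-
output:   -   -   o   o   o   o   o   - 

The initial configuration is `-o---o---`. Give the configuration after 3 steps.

o---o----
---o----o
--o----o-

--o----o-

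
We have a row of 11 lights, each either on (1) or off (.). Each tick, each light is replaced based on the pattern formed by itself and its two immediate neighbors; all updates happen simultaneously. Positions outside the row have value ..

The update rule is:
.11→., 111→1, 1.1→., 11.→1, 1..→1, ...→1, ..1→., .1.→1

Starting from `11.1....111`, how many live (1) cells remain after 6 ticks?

6

tick 1: .1.1111..11
tick 2: .1..1111..1
tick 3: .11..1111.1
tick 4: ..11..111.1
tick 5: 1..11..11.1
tick 6: 11..11..1.1
count of 1: 6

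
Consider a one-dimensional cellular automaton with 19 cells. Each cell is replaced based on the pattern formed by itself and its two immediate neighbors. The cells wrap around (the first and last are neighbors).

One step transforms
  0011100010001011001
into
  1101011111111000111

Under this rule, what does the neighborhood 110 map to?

At position 4 the neighborhood is 110; the next row has 0 there.

0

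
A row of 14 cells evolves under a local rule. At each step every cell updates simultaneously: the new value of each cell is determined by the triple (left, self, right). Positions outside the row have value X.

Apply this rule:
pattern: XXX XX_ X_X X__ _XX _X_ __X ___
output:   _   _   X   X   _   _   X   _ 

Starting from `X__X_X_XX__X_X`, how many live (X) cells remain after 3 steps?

_XX_X_X__XX_X_
X__X_X_XX__X_X  (repeats step 0; period 2)
step 3: _XX_X_X__XX_X_
count of X: 7

7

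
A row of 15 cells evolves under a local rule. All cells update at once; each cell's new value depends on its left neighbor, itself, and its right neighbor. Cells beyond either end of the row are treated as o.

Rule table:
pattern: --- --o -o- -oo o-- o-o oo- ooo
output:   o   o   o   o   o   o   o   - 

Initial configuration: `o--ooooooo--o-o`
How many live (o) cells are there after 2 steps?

7

oooo-----oooooo
---ooooooo-----
count of o: 7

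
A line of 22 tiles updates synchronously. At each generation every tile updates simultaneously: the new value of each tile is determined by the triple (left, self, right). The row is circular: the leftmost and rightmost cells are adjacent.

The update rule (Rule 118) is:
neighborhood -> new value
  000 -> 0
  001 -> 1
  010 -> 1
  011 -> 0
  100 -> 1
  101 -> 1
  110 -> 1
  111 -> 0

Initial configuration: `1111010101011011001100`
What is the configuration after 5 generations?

generation 1: 0001111111101101110111
generation 2: 1010000000110110011001
generation 3: 1111000001011011101110
generation 4: 0001100011101100110011
generation 5: 1010110100110111011101

1010110100110111011101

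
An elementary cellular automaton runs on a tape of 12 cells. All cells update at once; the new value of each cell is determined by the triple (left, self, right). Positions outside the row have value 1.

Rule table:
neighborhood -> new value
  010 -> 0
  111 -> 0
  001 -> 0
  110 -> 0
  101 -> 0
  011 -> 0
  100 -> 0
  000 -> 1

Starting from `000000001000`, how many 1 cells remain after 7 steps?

7

step 1: 011111100010
step 2: 000000001000  (repeats step 0; period 2)
step 7: 011111100010
count of 1: 7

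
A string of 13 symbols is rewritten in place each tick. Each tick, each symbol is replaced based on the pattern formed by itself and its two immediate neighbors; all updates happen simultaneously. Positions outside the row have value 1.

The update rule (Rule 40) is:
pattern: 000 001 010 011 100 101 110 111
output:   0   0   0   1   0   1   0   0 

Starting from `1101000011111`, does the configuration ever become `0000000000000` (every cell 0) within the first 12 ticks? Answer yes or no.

yes

0010000010000
0000000000000
all cells are 0 at tick 2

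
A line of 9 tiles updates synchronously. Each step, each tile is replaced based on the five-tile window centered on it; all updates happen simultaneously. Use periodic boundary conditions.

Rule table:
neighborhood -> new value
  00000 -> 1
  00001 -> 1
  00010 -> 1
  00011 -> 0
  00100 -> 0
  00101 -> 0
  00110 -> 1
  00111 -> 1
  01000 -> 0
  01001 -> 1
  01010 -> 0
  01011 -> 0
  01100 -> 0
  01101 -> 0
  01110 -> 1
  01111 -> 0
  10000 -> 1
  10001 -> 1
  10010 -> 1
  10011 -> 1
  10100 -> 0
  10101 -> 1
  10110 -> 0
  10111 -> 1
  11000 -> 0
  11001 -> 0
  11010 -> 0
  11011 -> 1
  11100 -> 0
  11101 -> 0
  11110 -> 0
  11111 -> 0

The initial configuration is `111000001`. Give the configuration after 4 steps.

000011101
011011000
010100011
010001010

010001010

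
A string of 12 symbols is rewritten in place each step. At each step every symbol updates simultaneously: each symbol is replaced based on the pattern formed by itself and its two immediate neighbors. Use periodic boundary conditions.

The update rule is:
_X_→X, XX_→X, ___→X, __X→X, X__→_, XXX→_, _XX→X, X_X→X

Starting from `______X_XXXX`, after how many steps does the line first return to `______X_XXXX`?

_XXXXXXXX__X
XX______X_XX
_X_XXXXXXXX_
XXXX______X_
X__X_XXXXXXX
X_XXXX______
XXX__X_XXXXX
__X_XXXX____
XXXXX__X_XXX
____X_XXXX__
XXXXXXX__X_X
______X_XXXX

12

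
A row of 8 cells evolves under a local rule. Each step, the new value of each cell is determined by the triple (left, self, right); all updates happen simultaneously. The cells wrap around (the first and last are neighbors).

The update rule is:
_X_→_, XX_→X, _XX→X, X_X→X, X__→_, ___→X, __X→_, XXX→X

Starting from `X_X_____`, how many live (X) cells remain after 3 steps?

6

_X__XXX_
____XXX_
XXX_XXX_
count of X: 6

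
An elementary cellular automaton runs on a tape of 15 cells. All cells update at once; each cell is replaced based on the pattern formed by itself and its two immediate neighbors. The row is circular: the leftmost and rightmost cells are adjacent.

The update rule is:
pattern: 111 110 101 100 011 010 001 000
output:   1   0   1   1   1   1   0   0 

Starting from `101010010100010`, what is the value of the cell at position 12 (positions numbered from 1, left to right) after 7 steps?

step 1: 111111011110011
step 2: 111110111101011
step 3: 111101111011111
step 4: 111011110111111
step 5: 110111101111111
step 6: 101111011111111
step 7: 011110111111111
position 12 holds 1

1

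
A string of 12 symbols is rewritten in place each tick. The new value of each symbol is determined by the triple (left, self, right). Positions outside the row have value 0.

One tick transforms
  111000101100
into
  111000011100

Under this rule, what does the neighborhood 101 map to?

1

At position 7 the neighborhood is 101; the next row has 1 there.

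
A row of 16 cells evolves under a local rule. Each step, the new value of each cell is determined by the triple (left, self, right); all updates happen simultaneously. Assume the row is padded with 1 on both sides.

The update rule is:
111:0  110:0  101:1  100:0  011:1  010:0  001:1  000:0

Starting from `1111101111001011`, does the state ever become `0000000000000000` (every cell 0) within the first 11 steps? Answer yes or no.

no

step 1: 0000011000010110
step 2: 0000110000101101
step 3: 0001100001011011
step 4: 0011000010110110
step 5: 0110000101101101
step 6: 1100001011011011
step 7: 0000010110110110
step 8: 0000101101101101
step 9: 0001011011011011
step 10: 0010110110110110
step 11: 0101101101101101
step 11 is 0101101101101101, still not uniform 0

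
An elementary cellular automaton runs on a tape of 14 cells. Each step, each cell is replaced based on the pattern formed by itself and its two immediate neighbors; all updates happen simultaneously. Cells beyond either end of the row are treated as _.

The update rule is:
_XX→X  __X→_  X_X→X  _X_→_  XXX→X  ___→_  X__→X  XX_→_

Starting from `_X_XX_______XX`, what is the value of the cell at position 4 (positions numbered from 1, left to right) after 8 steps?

_

__XX_X______X_
__X_X_X______X
___X_X_X______
____X_X_X_____
_____X_X_X____
______X_X_X___
_______X_X_X__
________X_X_X_
position 4 holds _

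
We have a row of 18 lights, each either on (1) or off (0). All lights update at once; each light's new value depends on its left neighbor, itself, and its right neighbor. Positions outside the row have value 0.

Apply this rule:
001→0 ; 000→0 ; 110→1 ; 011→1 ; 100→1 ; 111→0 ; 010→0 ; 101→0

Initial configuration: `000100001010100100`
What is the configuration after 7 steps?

000000000010000000

step 1: 000010000000010010
step 2: 000001000000001001
step 3: 000000100000000100
step 4: 000000010000000010
step 5: 000000001000000001
step 6: 000000000100000000
step 7: 000000000010000000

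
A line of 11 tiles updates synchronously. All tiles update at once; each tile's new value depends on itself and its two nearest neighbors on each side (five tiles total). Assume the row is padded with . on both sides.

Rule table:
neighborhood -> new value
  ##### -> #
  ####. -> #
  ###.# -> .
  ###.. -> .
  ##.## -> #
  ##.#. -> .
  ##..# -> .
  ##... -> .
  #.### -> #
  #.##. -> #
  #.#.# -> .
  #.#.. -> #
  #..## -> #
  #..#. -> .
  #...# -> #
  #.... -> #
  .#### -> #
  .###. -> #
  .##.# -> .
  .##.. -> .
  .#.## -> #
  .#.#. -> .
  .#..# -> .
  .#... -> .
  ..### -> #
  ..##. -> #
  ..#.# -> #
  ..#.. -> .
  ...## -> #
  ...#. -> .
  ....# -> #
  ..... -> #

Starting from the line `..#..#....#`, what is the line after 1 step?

#......##..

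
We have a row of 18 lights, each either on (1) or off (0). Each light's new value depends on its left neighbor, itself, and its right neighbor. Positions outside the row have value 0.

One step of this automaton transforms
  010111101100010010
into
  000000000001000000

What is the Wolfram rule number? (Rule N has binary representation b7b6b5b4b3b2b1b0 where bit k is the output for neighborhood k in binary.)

position 4: 111 → 0  (bit 7 = 0)
position 6: 110 → 0  (bit 6 = 0)
position 2: 101 → 0  (bit 5 = 0)
position 10: 100 → 0  (bit 4 = 0)
position 3: 011 → 0  (bit 3 = 0)
position 1: 010 → 0  (bit 2 = 0)
position 0: 001 → 0  (bit 1 = 0)
position 11: 000 → 1  (bit 0 = 1)
bits b7..b0 = 00000001 = 1

1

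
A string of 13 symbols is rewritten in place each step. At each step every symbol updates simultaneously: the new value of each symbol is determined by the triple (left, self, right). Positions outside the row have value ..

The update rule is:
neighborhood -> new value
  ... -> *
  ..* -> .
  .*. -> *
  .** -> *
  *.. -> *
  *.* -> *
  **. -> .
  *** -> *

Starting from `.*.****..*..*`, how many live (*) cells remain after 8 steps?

step 1: .*****.*.**.*
step 2: .****.****.**
step 3: .***.****.**.
step 4: .**.****.**.*
step 5: .*.****.**.**
step 6: .*****.**.**.
step 7: .****.**.**.*
step 8: .***.**.**.**
count of *: 9

9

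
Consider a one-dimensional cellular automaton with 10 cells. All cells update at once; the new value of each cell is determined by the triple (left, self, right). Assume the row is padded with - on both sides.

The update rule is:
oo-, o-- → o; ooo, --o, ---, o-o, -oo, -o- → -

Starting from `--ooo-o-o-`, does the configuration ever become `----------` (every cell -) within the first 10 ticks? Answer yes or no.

tick 1: ----o----o
tick 2: -----o----
tick 3: ------o---
tick 4: -------o--
tick 5: --------o-
tick 6: ---------o
tick 7: ----------
all cells are - at tick 7

yes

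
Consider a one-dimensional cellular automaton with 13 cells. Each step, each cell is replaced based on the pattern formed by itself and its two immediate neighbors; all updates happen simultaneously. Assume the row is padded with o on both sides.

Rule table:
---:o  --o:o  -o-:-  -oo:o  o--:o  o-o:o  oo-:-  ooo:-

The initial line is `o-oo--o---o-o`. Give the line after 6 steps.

oooo-oo-oo--o

-oo-oo-ooo-oo
oo-oo-oo--oo-
--oo-oo-ooo-o
ooo-oo-oo--oo
---oo-oo-ooo-
oooo-oo-oo--o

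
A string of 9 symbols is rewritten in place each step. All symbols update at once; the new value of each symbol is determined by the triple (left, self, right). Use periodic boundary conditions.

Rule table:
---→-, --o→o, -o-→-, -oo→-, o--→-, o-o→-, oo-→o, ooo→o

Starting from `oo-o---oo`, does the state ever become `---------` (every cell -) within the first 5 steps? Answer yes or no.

no

oo----o-o
oo---o---
-o--o---o
---o---o-
--o---o--
step 5 is --o---o--, still not uniform -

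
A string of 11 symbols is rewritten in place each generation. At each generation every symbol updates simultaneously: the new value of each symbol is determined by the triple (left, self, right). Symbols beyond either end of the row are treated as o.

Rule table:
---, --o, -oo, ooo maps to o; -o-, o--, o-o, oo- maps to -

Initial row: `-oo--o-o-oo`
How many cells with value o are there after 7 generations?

-o--o----oo
---o--ooooo
-oo--oooooo
-o--ooooooo
---oooooooo
-oooooooooo
-oooooooooo
count of o: 10

10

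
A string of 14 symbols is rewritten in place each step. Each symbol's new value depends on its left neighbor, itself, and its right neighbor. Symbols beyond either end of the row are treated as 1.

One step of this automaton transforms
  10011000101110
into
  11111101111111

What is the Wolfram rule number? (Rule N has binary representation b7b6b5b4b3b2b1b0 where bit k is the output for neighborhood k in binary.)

254

position 11: 111 → 1  (bit 7 = 1)
position 0: 110 → 1  (bit 6 = 1)
position 9: 101 → 1  (bit 5 = 1)
position 1: 100 → 1  (bit 4 = 1)
position 3: 011 → 1  (bit 3 = 1)
position 8: 010 → 1  (bit 2 = 1)
position 2: 001 → 1  (bit 1 = 1)
position 6: 000 → 0  (bit 0 = 0)
bits b7..b0 = 11111110 = 254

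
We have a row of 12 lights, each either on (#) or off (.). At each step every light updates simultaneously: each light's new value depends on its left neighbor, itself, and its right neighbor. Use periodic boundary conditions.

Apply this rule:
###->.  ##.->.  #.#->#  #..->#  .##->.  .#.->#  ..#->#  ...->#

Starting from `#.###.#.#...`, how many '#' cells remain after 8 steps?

##...#######
..###.......
##...#######  (repeats step 1; period 2)
step 8: ..###.......
count of #: 3

3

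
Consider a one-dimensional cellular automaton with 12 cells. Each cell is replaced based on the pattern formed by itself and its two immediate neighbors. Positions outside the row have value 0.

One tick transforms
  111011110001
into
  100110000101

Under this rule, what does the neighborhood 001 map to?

At position 10 the neighborhood is 001; the next row has 0 there.

0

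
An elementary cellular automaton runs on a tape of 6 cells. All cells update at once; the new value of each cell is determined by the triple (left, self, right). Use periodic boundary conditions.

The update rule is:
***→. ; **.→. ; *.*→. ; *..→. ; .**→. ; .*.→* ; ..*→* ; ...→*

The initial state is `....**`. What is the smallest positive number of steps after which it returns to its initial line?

.***..
*....*
..***.
**....
...***
.**...
*...**
..**..
**...*
...**.
***...
....**

12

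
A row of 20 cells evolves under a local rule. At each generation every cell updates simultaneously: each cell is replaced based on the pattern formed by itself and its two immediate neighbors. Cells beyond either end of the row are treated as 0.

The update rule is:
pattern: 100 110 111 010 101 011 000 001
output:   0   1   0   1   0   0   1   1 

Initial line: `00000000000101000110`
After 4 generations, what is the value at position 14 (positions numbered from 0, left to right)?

11111111111101011010
00000000000101001010
11111111111101011010  (repeats generation 1; period 2)
generation 4: 00000000000101001010
position 14 holds 0

0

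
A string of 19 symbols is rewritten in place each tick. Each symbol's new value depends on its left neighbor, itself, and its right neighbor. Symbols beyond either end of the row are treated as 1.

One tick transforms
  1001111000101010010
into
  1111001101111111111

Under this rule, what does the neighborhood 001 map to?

1

At position 2 the neighborhood is 001; the next row has 1 there.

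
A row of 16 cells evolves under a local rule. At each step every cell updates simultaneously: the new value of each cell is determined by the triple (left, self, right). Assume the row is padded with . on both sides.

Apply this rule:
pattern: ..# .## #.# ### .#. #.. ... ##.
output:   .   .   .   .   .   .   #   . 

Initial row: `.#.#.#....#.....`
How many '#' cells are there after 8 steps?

.......##...####
######....#.....
.......##...####  (repeats step 1; period 2)
step 8: ######....#.....
count of #: 7

7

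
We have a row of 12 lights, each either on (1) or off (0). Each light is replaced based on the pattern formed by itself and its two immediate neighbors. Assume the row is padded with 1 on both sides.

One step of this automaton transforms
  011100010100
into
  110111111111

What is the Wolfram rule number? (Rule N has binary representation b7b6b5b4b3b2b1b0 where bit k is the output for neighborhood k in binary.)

position 2: 111 → 0  (bit 7 = 0)
position 3: 110 → 1  (bit 6 = 1)
position 0: 101 → 1  (bit 5 = 1)
position 4: 100 → 1  (bit 4 = 1)
position 1: 011 → 1  (bit 3 = 1)
position 7: 010 → 1  (bit 2 = 1)
position 6: 001 → 1  (bit 1 = 1)
position 5: 000 → 1  (bit 0 = 1)
bits b7..b0 = 01111111 = 127

127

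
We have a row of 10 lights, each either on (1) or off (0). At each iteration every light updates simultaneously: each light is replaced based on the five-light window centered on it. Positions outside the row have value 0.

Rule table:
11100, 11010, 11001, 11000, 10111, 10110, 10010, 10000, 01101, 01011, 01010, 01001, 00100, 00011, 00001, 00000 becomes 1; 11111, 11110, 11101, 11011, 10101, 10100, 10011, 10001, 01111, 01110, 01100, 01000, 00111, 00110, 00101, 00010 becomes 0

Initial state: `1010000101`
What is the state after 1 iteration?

0100110010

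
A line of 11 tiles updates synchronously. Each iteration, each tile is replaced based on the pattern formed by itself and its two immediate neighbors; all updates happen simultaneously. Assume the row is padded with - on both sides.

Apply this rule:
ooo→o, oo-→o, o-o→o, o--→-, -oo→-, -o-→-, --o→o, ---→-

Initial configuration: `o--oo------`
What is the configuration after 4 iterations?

--o-o------
-o-o-------
o-o--------
-o---------

-o---------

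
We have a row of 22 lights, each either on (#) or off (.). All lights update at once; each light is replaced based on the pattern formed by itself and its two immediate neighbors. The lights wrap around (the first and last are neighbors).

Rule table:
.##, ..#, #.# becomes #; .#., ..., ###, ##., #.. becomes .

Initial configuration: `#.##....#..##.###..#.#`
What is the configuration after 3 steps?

#....#..##.##...#.##.#

step 1: .##....#..##.##...#.##
step 2: ##....#..##.##...#.##.
step 3: #....#..##.##...#.##.#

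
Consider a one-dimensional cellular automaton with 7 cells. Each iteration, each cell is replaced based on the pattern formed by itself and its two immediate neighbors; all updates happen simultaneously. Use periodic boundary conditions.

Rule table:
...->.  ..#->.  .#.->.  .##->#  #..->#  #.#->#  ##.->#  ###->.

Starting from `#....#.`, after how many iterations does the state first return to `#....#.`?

7

iteration 1: .#....#
iteration 2: #.#....
iteration 3: .#.#...
iteration 4: ..#.#..
iteration 5: ...#.#.
iteration 6: ....#.#
iteration 7: #....#.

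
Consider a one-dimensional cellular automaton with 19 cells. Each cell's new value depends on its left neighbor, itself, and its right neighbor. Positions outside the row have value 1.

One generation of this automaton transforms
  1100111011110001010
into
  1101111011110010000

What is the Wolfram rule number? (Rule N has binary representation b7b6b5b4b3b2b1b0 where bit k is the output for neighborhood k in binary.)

202

position 0: 111 → 1  (bit 7 = 1)
position 1: 110 → 1  (bit 6 = 1)
position 7: 101 → 0  (bit 5 = 0)
position 2: 100 → 0  (bit 4 = 0)
position 4: 011 → 1  (bit 3 = 1)
position 15: 010 → 0  (bit 2 = 0)
position 3: 001 → 1  (bit 1 = 1)
position 13: 000 → 0  (bit 0 = 0)
bits b7..b0 = 11001010 = 202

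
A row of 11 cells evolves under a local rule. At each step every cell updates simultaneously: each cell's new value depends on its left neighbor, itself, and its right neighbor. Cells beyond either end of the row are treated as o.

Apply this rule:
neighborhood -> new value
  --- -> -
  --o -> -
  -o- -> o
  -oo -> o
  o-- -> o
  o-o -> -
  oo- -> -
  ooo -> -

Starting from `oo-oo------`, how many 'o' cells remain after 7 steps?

5

---o-o-----
o--o-oo----
-o-o-o-o---
-o-o-o-oo--
-o-o-o-o-o-
-o-o-o-o-o-  (fixed point — unchanged through step 7)
count of o: 5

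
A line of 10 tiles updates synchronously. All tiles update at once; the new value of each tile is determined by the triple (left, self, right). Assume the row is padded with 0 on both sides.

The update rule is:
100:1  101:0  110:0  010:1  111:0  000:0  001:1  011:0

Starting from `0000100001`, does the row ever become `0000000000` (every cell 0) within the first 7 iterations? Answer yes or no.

0001110011
0010001100
0111010010
1000011111
1100100000
0011110000
0100001000
iteration 7 is 0100001000, still not uniform 0

no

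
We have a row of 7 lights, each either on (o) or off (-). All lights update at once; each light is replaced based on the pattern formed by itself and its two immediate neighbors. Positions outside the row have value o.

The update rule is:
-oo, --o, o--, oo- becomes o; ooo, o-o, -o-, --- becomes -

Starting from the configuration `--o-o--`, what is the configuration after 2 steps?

oo---oo
-oo-oo-

-oo-oo-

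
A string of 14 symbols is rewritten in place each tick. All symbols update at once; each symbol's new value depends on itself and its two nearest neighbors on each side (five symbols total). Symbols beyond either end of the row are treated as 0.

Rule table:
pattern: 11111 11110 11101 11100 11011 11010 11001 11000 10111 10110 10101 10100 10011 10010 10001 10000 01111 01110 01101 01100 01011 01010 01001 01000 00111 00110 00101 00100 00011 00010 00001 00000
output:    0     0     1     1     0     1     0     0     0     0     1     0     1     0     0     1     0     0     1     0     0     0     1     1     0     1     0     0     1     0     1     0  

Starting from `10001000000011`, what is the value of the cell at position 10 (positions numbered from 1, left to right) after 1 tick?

01000110001110
position 10 holds 0

0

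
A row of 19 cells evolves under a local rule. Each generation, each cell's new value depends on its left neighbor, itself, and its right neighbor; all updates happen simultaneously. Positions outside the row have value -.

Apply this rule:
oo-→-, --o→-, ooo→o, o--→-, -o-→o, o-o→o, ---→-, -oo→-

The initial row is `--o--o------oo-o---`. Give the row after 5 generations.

--o--o--------oo---
--o--o-------------
--o--o-------------  (fixed point — unchanged through generation 5)

--o--o-------------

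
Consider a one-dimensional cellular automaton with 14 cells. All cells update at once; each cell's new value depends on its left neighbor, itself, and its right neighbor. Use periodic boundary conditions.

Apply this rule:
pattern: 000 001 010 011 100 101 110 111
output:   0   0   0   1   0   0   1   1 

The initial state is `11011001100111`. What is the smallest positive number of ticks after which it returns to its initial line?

1

11011001100111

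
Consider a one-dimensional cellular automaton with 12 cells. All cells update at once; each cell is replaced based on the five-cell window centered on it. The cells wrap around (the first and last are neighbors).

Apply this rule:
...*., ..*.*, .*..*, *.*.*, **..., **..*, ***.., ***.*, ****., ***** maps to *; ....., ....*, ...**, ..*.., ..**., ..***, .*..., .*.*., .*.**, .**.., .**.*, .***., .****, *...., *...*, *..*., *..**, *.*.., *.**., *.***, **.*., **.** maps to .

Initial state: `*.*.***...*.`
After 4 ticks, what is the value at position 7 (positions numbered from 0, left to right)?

.

tick 1: *.*...**.**.
tick 2: *...........
tick 3: ...........*
tick 4: ..........*.
position 7 holds .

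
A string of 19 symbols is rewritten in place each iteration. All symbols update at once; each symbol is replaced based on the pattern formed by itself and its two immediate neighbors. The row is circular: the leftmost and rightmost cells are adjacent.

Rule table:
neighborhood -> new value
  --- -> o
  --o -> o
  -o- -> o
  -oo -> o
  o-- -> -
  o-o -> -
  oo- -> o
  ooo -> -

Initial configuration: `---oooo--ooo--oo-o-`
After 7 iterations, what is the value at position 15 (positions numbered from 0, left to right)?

o

oooo--o-oo-o-ooo-o-
o--o-oo-oo-o-o-o-o-
o-oo-oo-oo-o-o-o-o-
o-oo-oo-oo-o-o-o-o-  (fixed point — unchanged through iteration 7)
position 15 holds o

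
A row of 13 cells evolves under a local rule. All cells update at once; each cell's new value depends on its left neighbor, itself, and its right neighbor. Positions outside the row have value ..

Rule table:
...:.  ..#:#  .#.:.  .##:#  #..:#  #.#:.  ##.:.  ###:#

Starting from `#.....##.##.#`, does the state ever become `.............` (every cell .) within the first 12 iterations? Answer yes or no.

.#...##..#...
#.#.##.##.#..
....#..#...#.
...#.##.#.#.#
..#..#.......
.#.##.#......
#..#...#.....
.##.#.#.#....
##.......#...
#.#.....#.#..
...#...#...#.
..#.#.#.#.#.#
iteration 12 is ..#.#.#.#.#.#, still not uniform .

no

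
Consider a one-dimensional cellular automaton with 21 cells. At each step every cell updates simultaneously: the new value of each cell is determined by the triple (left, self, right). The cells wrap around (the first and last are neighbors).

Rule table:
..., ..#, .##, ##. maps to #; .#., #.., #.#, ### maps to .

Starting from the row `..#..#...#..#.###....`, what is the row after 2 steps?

.#.#..###.#..#....#..

step 1: ##..#..##..#..#.#.###
step 2: .#.#..###.#..#....#..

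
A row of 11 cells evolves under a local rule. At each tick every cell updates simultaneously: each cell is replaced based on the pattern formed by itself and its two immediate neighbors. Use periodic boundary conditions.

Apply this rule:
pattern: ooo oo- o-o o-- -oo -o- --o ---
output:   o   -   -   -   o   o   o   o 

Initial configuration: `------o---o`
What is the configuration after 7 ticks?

o--oo--oooo

-oooooo-ooo
-ooooo--oo-
ooooo--oo--
oooo--oo--o
ooo--oo--oo
oo--oo--ooo
o--oo--oooo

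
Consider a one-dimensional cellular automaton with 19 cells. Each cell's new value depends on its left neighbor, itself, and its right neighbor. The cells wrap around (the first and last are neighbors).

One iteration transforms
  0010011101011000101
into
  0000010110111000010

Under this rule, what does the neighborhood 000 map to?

0

At position 14 the neighborhood is 000; the next row has 0 there.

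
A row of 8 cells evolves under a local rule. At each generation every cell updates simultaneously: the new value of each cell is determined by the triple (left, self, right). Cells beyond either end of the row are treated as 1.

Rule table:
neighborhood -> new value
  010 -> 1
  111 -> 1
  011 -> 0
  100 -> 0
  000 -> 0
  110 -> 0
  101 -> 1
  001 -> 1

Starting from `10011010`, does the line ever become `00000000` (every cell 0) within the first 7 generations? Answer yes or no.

no

00100111
01101011
10011101
00101010
01111111
10111111
01011111
generation 7 is 01011111, still not uniform 0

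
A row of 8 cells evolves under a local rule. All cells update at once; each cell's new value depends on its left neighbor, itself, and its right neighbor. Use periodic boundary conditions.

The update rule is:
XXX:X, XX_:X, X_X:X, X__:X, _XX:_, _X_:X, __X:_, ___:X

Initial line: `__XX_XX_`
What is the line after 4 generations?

generation 1: X__XX_XX
generation 2: XX__XX_X
generation 3: XXX__XX_
generation 4: _XXX__XX

_XXX__XX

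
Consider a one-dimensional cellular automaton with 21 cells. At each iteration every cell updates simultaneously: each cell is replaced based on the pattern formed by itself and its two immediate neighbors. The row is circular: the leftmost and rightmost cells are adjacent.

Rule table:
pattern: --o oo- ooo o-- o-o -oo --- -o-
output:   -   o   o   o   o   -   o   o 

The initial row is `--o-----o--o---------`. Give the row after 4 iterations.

iteration 1: o-ooooo-oo-oooooooooo
iteration 2: oo-ooooo-oo-ooooooooo
iteration 3: ooo-ooooo-oo-oooooooo
iteration 4: oooo-ooooo-oo-ooooooo

oooo-ooooo-oo-ooooooo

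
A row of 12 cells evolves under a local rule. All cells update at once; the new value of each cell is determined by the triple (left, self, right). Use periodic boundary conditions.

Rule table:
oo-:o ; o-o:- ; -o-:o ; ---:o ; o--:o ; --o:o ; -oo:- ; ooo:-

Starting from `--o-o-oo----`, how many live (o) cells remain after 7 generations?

9

generation 1: ooo-o--ooooo
generation 2: --o-ooo-----
generation 3: ooo---oooooo
generation 4: --oooo------
generation 5: oo---ooooooo
generation 6: -oooo-------
generation 7: o---oooooooo
count of o: 9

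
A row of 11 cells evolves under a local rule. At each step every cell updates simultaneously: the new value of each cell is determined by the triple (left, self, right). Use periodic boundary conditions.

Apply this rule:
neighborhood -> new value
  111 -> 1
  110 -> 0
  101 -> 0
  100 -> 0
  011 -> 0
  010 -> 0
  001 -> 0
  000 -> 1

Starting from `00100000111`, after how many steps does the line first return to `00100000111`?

11

step 1: 00001110010
step 2: 11100100000
step 3: 01000001110
step 4: 00011100100
step 5: 11001000001
step 6: 10000011100
step 7: 00111001000
step 8: 10010000011
step 9: 00000111001
step 10: 01110010000
step 11: 00100000111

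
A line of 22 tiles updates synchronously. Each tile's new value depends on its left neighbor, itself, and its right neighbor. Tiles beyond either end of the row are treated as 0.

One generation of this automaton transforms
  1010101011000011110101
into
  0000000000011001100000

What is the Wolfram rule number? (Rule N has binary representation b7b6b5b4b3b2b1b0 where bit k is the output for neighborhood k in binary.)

129

position 15: 111 → 1  (bit 7 = 1)
position 9: 110 → 0  (bit 6 = 0)
position 1: 101 → 0  (bit 5 = 0)
position 10: 100 → 0  (bit 4 = 0)
position 8: 011 → 0  (bit 3 = 0)
position 0: 010 → 0  (bit 2 = 0)
position 13: 001 → 0  (bit 1 = 0)
position 11: 000 → 1  (bit 0 = 1)
bits b7..b0 = 10000001 = 129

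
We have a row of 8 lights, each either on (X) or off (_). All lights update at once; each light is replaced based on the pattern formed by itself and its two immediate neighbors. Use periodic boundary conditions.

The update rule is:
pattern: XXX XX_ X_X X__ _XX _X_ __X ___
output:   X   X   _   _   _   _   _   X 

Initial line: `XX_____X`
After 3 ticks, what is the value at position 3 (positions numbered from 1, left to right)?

_

tick 1: XX_XXX__
tick 2: _X__XX__
tick 3: _____X_X
position 3 holds _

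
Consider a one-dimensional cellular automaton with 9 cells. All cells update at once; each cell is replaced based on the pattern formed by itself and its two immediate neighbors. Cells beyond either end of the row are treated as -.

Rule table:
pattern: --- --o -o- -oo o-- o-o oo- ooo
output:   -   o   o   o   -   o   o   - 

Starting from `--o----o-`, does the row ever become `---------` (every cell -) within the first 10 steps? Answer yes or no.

step 1: -oo---oo-
step 2: ooo--ooo-
step 3: o-o-oo-o-
step 4: oooooooo-
step 5: o------o-
step 6: o-----oo-
step 7: o----ooo-
step 8: o---oo-o-
step 9: o--ooooo-
step 10: o-oo---o-
step 10 is o-oo---o-, still not uniform -

no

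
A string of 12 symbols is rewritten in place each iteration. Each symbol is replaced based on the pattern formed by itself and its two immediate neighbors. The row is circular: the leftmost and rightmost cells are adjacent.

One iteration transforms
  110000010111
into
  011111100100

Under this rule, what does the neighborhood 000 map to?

1

At position 3 the neighborhood is 000; the next row has 1 there.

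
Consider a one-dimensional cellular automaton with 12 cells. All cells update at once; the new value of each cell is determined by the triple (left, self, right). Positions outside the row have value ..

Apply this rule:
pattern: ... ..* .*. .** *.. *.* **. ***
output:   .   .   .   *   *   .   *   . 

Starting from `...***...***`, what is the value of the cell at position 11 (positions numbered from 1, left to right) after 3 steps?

.

...*.**..*.*
.....***....
.....*.**...
position 11 holds .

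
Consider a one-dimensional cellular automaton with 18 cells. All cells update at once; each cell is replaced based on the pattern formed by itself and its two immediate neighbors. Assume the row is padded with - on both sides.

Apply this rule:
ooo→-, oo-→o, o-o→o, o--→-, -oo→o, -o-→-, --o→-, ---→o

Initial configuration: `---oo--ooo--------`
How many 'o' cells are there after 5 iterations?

iteration 1: oo-oo--o-o-ooooooo
iteration 2: ooooo---o-oo-----o
iteration 3: o---o-o--ooo-ooo--
iteration 4: --o--o---o-ooo-o-o
iteration 5: o------o--oo-oo-o-
count of o: 7

7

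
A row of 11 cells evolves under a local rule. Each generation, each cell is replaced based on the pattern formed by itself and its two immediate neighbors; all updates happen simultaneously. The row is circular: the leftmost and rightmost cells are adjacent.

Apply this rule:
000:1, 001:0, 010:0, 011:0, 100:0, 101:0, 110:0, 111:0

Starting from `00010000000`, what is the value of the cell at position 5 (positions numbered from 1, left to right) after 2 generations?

generation 1: 11000111111
generation 2: 00010000000
position 5 holds 0

0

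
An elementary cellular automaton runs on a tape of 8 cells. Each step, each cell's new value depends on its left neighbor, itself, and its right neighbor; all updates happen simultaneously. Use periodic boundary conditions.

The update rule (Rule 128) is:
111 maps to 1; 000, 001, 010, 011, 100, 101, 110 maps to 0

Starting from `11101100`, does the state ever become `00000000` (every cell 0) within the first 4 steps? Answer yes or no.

yes

step 1: 01000000
step 2: 00000000
all cells are 0 at step 2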